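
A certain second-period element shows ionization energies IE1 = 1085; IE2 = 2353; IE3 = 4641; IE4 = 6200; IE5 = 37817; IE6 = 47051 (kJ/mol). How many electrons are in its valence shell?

Look for the largest jump between consecutive ionization energies: IE5/IE4 ≈ 6.1, far larger than any earlier ratio.
That jump marks the point where a core electron is being removed. So the atom has 4 valence electrons.

4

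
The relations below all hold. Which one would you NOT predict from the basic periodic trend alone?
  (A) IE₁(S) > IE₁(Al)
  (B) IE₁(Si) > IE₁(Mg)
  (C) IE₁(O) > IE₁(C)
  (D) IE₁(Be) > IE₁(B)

(D)

The general trend: IE₁ increases across a period and decreases down a group.
(A) S (period 3, group 16) vs Al (period 3, group 13): the stated order agrees with the simple trend.
(B) Si (period 3, group 14) vs Mg (period 3, group 2): the stated order agrees with the simple trend.
(C) O (period 2, group 16) vs C (period 2, group 14): the stated order agrees with the simple trend.
(D) Be (period 2, group 2) vs B (period 2, group 13): the stated order contradicts the simple trend.
The exception is (D): removing B's lone 2p electron is easier than breaking Be's filled 2s².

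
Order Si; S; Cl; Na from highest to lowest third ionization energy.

Na > Cl > S > Si

Consider each +2 ion: Si²⁺ still has 2 valence electrons; S²⁺ still has 4 valence electrons; Cl²⁺ still has 5 valence electrons; Na²⁺ is already 1 electron into the core.
Pulling an electron out of a noble-gas core costs far more than removing a remaining valence electron, so Na sits at the high end of IE_3.
Valence configurations: Si²⁺ [Ne]3s², S²⁺ [Ne]3s²3p², Cl²⁺ [Ne]3s²3p³.
Tabulated IE_3 (kJ/mol): Si 3232, S 3357, Cl 3822, Na 6910.
Hence IE_3: Si < S < Cl < Na.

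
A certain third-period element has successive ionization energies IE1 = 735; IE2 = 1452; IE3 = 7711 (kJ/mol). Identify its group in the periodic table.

Group 2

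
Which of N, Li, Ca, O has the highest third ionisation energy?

IE_3 is the cost of taking one more electron from the +2 cation: N²⁺ still has 3 valence electrons; Li²⁺ is already 1 electron into the core; Ca²⁺ is the bare [Ar] core; O²⁺ still has 4 valence electrons.
Usually core removal costs more than valence removal, but here the competition is close: a tightly held n=2 valence electron can cost more to remove than an n=3 core electron, so the actual values have to decide it.
Valence configurations: N²⁺ [He]2s²2p¹, O²⁺ [He]2s²2p².
Tabulated IE_3 (kJ/mol): N 4578, Li 11815, Ca 4912, O 5300.
Hence IE_3: N < Ca < O < Li.

Li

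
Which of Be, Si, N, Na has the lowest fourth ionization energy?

Si

The fourth ionization energy removes an electron from the +3 ion. For each element: Be³⁺ is already 1 electron into the core; Si³⁺ still has 1 valence electron; N³⁺ still has 2 valence electrons; Na³⁺ is already 2 electrons into the core.
Pulling an electron out of a noble-gas core costs far more than removing a remaining valence electron, so Na and Be sit at the high end of IE_4.
Valence configurations: Si³⁺ [Ne]3s¹, N³⁺ [He]2s².
The numbers (kJ/mol): Be 21007, Si 4356, N 7475, Na 9543.
Overall IE_4 order: Si < N < Na < Be.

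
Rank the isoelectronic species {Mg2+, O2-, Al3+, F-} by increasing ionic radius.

All of these have 10 electrons, so size is governed by nuclear charge alone: the more protons, the stronger the pull on the same electron cloud, and the smaller the ion.
Nuclear charges: Al3+ (Z=13), Mg2+ (Z=12), F- (Z=9), O2- (Z=8).
Smallest to largest: Al3+ < Mg2+ < F- < O2-.

Al3+ < Mg2+ < F- < O2-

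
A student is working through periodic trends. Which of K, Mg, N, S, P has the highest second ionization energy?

K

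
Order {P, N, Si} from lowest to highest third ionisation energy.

P < Si < N

After 2 electrons have been removed, what remains? P²⁺ still has 3 valence electrons; N²⁺ still has 3 valence electrons; Si²⁺ still has 2 valence electrons.
All are still removing valence electrons, so compare the +2 ions as you would atoms: IE_3 generally rises across a period (higher Z_eff) and falls down a group (larger shell), subject to the usual subshell exceptions.
Valence configurations: P²⁺ [Ne]3s²3p¹, N²⁺ [He]2s²2p¹, Si²⁺ [Ne]3s².
P²⁺ loses a lone 3p electron whereas Si²⁺ must break into a filled 3s² pair, so IE_3(Si) > IE_3(P) even though P has the higher nuclear charge.
The numbers (kJ/mol): P 2914, N 4578, Si 3232.
Overall IE_3 order: P < Si < N.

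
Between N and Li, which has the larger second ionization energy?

Li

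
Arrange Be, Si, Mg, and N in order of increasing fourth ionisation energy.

Si < N < Mg < Be

The fourth ionization energy removes an electron from the +3 ion. For each element: Be³⁺ is already 1 electron into the core; Si³⁺ still has 1 valence electron; Mg³⁺ is already 1 electron into the core; N³⁺ still has 2 valence electrons.
Pulling an electron out of a noble-gas core costs far more than removing a remaining valence electron, so Mg and Be sit at the high end of IE_4.
Valence configurations: Si³⁺ [Ne]3s¹, N³⁺ [He]2s².
The numbers (kJ/mol): Be 21007, Si 4356, Mg 10543, N 7475.
Overall IE_4 order: Si < N < Mg < Be.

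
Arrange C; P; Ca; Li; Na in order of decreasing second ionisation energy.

Li > Na > C > P > Ca

IE_2 is the cost of taking one more electron from the +1 cation: C⁺ still has 3 valence electrons; P⁺ still has 4 valence electrons; Ca⁺ still has 1 valence electron; Li⁺ is the bare [He] core; Na⁺ is the bare [Ne] core.
Core electrons are held far more tightly than valence electrons, so Na and Li top the IE_2 order.
Valence configurations: C⁺ [He]2s²2p¹, P⁺ [Ne]3s²3p², Ca⁺ [Ar]4s¹.
The numbers (kJ/mol): C 2353, P 1907, Ca 1145, Li 7298, Na 4562.
Putting it together, IE_2: Ca < P < C < Na < Li.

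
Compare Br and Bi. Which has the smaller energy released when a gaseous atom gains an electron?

Br is in period 4, group 17; Bi is in period 6, group 15.
Adding an electron releases more energy for atoms nearer the top right (short of the noble gases).
Here both period and group differ, so the two effects have to be weighed against each other.
Br > Bi: both effects reinforce here, so Br is clearly the higher of the two.
For reference (kJ/mol): Br 325, Bi 91.
So Bi has the smaller energy released when a gaseous atom gains an electron (Bi < Br).

Bi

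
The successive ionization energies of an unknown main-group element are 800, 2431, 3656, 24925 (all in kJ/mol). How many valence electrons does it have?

3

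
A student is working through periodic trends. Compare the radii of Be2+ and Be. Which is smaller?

Forming Be2+ removes 2 electrons from Be. Fewer electrons for the same nuclear charge means less shielding and a higher Z_eff on the remaining electrons, and for main-group metals the entire outer shell is lost.
A cation is smaller than its parent atom: Be2+ < Be.

Be2+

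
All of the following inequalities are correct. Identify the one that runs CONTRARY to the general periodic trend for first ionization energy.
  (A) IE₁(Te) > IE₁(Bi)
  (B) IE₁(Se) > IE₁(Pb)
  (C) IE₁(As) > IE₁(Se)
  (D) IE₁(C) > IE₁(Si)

(C)

The general trend: first ionization energy increases across a period and decreases down a group.
(A) Te (period 5, group 16) vs Bi (period 6, group 15): the stated order agrees with the simple trend.
(B) Se (period 4, group 16) vs Pb (period 6, group 14): the stated order agrees with the simple trend.
(C) As (period 4, group 15) vs Se (period 4, group 16): the stated order contradicts the simple trend.
(D) C (period 2, group 14) vs Si (period 3, group 14): the stated order agrees with the simple trend.
The exception is (C): Se (4p⁴) ionizes more easily than half-filled As (4p³).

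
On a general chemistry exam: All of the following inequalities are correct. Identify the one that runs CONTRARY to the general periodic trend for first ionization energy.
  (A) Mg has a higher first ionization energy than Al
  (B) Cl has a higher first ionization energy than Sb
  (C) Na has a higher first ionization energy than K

The general trend: first ionization energy increases across a period and decreases down a group.
(A) Mg (period 3, group 2) vs Al (period 3, group 13): the stated order contradicts the simple trend.
(B) Cl (period 3, group 17) vs Sb (period 5, group 15): the stated order agrees with the simple trend.
(C) Na (period 3, group 1) vs K (period 4, group 1): the stated order agrees with the simple trend.
The exception is (A): Al's single 3p electron is easier to remove than one from Mg's filled 3s².

(A)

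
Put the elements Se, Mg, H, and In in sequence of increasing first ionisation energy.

H is in period 1, group 1; Mg is in period 3, group 2; Se is in period 4, group 16; In is in period 5, group 13.
Removing the outermost electron gets harder across a period and easier down a group.
These span different periods and groups, so the two trends combine.
Mg > In: period and group pull opposite ways; the down-group shift dominates (738 vs 558 kJ/mol).
Se > Mg: the two effects oppose for this pair; the across-period effect wins (941 vs 738 kJ/mol).
H > Se: the two effects oppose for this pair; the down-group effect wins (1312 vs 941 kJ/mol).
Tabulated first ionization energy (kJ/mol): H 1312, Mg 738, Se 941, In 558.
So from lowest to highest: In < Mg < Se < H.

In < Mg < Se < H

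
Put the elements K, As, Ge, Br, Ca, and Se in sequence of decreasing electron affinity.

Br > Se > Ge > As > K > Ca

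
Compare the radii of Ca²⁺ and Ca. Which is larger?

Forming Ca²⁺ removes 2 electrons from Ca. Fewer electrons for the same nuclear charge means less shielding and a higher Z_eff on the remaining electrons, and for main-group metals the entire outer shell is lost.
A cation is smaller than its parent atom: Ca²⁺ < Ca.

Ca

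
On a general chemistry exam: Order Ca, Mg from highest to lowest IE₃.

The third ionization energy removes an electron from the +2 ion. For each element: Ca²⁺ is the bare [Ar] core; Mg²⁺ is the bare [Ne] core.
All of these are removing an electron from a noble-gas core or deeper; the smaller core (lower principal quantum number) is held far more tightly, and within a period the higher nuclear charge binds the same core more tightly.
Tabulated IE_3 (kJ/mol): Ca 4912, Mg 7733.
Overall IE_3 order: Ca < Mg.

Mg > Ca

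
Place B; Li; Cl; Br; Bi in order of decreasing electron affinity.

Li is in period 2, group 1; B is in period 2, group 13; Cl is in period 3, group 17; Br is in period 4, group 17; Bi is in period 6, group 15.
EA tends to increase across a period and decrease down a group, though the pattern is less regular than for IE or radius.
These span different periods and groups, so the two trends combine.
Li > B: this pair runs against the simple trend — see the exception note.
Bi > Li: period and group pull opposite ways; the across-period shift dominates (91 vs 60 kJ/mol).
Br > Bi: both effects reinforce here, so Br is clearly the higher of the two.
Cl > Br: they share group 17; the group trend gives Cl the larger value.
Note the exception: Li has a higher electron affinity than B, contrary to the simple trend — B's ns²np¹ configuration gives only a small electron affinity — the sparsely filled np subshell binds an added electron weakly.
Approximate values (kJ/mol): Li 60, B 27, Cl 349, Br 325, Bi 91.
So from highest to lowest: Cl > Br > Bi > Li > B.

Cl > Br > Bi > Li > B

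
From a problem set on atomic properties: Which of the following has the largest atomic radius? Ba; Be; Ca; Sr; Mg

Ba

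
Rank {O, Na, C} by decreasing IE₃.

Na, O, C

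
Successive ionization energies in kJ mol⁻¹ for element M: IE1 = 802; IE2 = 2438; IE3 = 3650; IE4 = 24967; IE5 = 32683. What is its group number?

Look for the largest jump between consecutive ionization energies: IE4/IE3 ≈ 6.8, far larger than any earlier ratio.
That jump marks the point where a core electron is being removed. So the atom has 3 valence electrons.
A main-group element with 3 valence electrons is in group 13.

Group 13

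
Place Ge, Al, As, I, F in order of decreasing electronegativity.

F is in period 2, group 17; Al is in period 3, group 13; Ge is in period 4, group 14; As is in period 4, group 15; I is in period 5, group 17.
Atoms toward the upper right of the periodic table pull bonding electrons most strongly.
Here both period and group differ, so the two effects have to be weighed against each other.
Ge > Al: period and group pull opposite ways; the across-period shift dominates (2.01 vs 1.61).
As > Ge: As lies to the right of Ge in period 4, so the across-period effect alone puts As higher.
I > As: the two effects oppose for this pair; the across-period effect wins (2.66 vs 2.18).
F > I: F sits above I in group 17, so the down-group effect alone puts F higher.
Approximate values (Pauling): F 3.98, Al 1.61, Ge 2.01, As 2.18, I 2.66.
So from highest to lowest: F > I > As > Ge > Al.

F, I, As, Ge, Al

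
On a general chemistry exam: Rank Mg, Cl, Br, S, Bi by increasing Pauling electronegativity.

Mg is in period 3, group 2; S is in period 3, group 16; Cl is in period 3, group 17; Br is in period 4, group 17; Bi is in period 6, group 15.
Smaller atoms with higher effective nuclear charge are more electronegative.
Here both period and group differ, so the two effects have to be weighed against each other.
Bi > Mg: the two effects oppose for this pair; the across-period effect wins (2.02 vs 1.31).
S > Bi: both effects reinforce here, so S is clearly the higher of the two.
Br > S: the two effects oppose for this pair; the across-period effect wins (2.96 vs 2.58).
Cl > Br: they share group 17; the group trend gives Cl the larger value.
Tabulated electronegativity (Pauling): Mg 1.31, S 2.58, Cl 3.16, Br 2.96, Bi 2.02.
So from lowest to highest: Mg < Bi < S < Br < Cl.

Mg, Bi, S, Br, Cl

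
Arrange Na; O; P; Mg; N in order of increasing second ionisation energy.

IE_2 is the cost of taking one more electron from the +1 cation: Na⁺ is the bare [Ne] core; O⁺ still has 5 valence electrons; P⁺ still has 4 valence electrons; Mg⁺ still has 1 valence electron; N⁺ still has 4 valence electrons.
Core electrons are held far more tightly than valence electrons, so Na tops the IE_2 order.
Valence configurations: O⁺ [He]2s²2p³, P⁺ [Ne]3s²3p², Mg⁺ [Ne]3s¹, N⁺ [He]2s²2p².
The numbers (kJ/mol): Na 4562, O 3388, P 1907, Mg 1451, N 2856.
Hence IE_2: Mg < P < N < O < Na.

Mg < P < N < O < Na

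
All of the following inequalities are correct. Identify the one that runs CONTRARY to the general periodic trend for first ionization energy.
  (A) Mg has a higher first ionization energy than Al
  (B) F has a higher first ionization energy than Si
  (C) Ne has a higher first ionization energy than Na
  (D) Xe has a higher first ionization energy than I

The general trend: first ionization energy increases across a period and decreases down a group.
(A) Mg (period 3, group 2) vs Al (period 3, group 13): the stated order contradicts the simple trend.
(B) F (period 2, group 17) vs Si (period 3, group 14): the stated order agrees with the simple trend.
(C) Ne (period 2, group 18) vs Na (period 3, group 1): the stated order agrees with the simple trend.
(D) Xe (period 5, group 18) vs I (period 5, group 17): the stated order agrees with the simple trend.
The exception is (A): Al's single 3p electron is easier to remove than one from Mg's filled 3s².

(A)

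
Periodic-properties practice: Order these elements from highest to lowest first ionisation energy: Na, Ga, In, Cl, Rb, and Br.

Cl, Br, Ga, In, Na, Rb

Na is in period 3, group 1; Cl is in period 3, group 17; Ga is in period 4, group 13; Br is in period 4, group 17; Rb is in period 5, group 1; In is in period 5, group 13.
IE₁ increases left→right with effective nuclear charge and decreases top→bottom as the valence shell moves farther out.
Neither a single period nor a single group — weigh both effects.
Na > Rb: they share group 1; the group trend gives Na the larger value.
In > Na: the two effects oppose for this pair; the across-period effect wins (558 vs 496 kJ/mol).
Ga > In: they share group 13; the group trend gives Ga the larger value.
Br > Ga: both are in period 4; the period trend gives Br the larger value.
Cl > Br: they share group 17; the group trend gives Cl the larger value.
Tabulated first ionization energy (kJ/mol): Na 496, Cl 1251, Ga 579, Br 1140, Rb 403, In 558.
So from highest to lowest: Cl > Br > Ga > In > Na > Rb.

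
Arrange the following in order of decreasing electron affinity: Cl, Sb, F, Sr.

Cl > F > Sb > Sr

Adding an electron releases more energy for atoms nearer the top right (short of the noble gases).
These span different periods and groups, so the two trends combine.
Sb > Sr: Sb lies to the right of Sr in period 5, so the across-period effect alone puts Sb higher.
F > Sb: both effects reinforce here, so F is clearly the higher of the two.
Cl > F: this pair runs against the simple trend — see the exception note.
Note the exception: Cl has a higher electron affinity than F, contrary to the simple trend — F's small 2p subshell makes the incoming electron feel strong e⁻–e⁻ repulsion, so Cl actually releases more energy on gaining an electron.
Approximate values (kJ/mol): F 328, Cl 349, Sr 5, Sb 103.
So from highest to lowest: Cl > F > Sb > Sr.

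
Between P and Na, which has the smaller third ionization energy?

Consider each +2 ion: P²⁺ still has 3 valence electrons; Na²⁺ is already 1 electron into the core.
Pulling an electron out of a noble-gas core costs far more than removing a remaining valence electron, so Na sits at the high end of IE_3.
Approximate IE_3 values (kJ/mol): P 2914, Na 6910.
Putting it together, IE_3: P < Na.

P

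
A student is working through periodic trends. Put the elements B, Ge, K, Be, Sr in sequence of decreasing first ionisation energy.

Be > B > Ge > Sr > K

First ionization energy rises across a period (greater Z_eff holds electrons more tightly) and falls down a group (valence electrons are farther from the nucleus).
Here both period and group differ, so the two effects have to be weighed against each other.
Sr > K: the two effects oppose for this pair; the across-period effect wins (550 vs 419 kJ/mol).
Ge > Sr: relative to Sr, both the across-period and down-group shifts push Ge's first ionization energy up.
B > Ge: period and group pull opposite ways; the down-group shift dominates (801 vs 762 kJ/mol).
Be > B: this pair runs against the simple trend — see the exception note.
Note the exception: Be has a higher first ionization energy than B, contrary to the simple trend — removing B's lone 2p electron is easier than breaking Be's filled 2s².
Tabulated first ionization energy (kJ/mol): Be 900, B 801, K 419, Ge 762, Sr 550.
So from highest to lowest: Be > B > Ge > Sr > K.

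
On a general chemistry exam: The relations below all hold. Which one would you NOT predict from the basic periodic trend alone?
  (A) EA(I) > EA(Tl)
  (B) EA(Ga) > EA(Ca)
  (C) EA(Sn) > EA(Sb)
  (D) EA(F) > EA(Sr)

(C)

The general trend: electron affinity increases across a period and decreases down a group.
(A) I (period 5, group 17) vs Tl (period 6, group 13): the stated order agrees with the simple trend.
(B) Ga (period 4, group 13) vs Ca (period 4, group 2): the stated order agrees with the simple trend.
(C) Sn (period 5, group 14) vs Sb (period 5, group 15): the stated order contradicts the simple trend.
(D) F (period 2, group 17) vs Sr (period 5, group 2): the stated order agrees with the simple trend.
The exception is (C): adding an electron to Sb's half-filled 5p³ is unfavourable, so Sn has the more exothermic EA.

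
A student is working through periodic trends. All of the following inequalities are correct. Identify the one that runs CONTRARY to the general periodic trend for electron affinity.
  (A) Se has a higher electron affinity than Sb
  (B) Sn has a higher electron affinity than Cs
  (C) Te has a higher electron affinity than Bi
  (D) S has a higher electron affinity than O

(D)

The general trend: electron affinity increases across a period and decreases down a group.
(A) Se (period 4, group 16) vs Sb (period 5, group 15): the stated order agrees with the simple trend.
(B) Sn (period 5, group 14) vs Cs (period 6, group 1): the stated order agrees with the simple trend.
(C) Te (period 5, group 16) vs Bi (period 6, group 15): the stated order agrees with the simple trend.
(D) S (period 3, group 16) vs O (period 2, group 16): the stated order contradicts the simple trend.
The exception is (D): the compact 2p subshell of O repels the added electron more than S's larger 3p does.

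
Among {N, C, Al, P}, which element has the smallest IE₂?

Al

After 1 electron has been removed, what remains? N⁺ still has 4 valence electrons; C⁺ still has 3 valence electrons; Al⁺ still has 2 valence electrons; P⁺ still has 4 valence electrons.
All are still removing valence electrons, so compare the +1 ions as you would atoms: IE_2 generally rises across a period (higher Z_eff) and falls down a group (larger shell), subject to the usual subshell exceptions.
Valence configurations: N⁺ [He]2s²2p², C⁺ [He]2s²2p¹, Al⁺ [Ne]3s², P⁺ [Ne]3s²3p².
The numbers (kJ/mol): N 2856, C 2353, Al 1817, P 1907.
Putting it together, IE_2: Al < P < C < N.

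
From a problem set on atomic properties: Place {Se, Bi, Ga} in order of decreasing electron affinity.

Se, Bi, Ga

Ga is in period 4, group 13; Se is in period 4, group 16; Bi is in period 6, group 15.
Electron affinity generally becomes more exothermic across a period toward the halogens and less exothermic down a group.
These span different periods and groups, so the two trends combine.
Bi > Ga: the two effects oppose for this pair; the across-period effect wins (91 vs 29 kJ/mol).
Se > Bi: both effects reinforce here, so Se is clearly the higher of the two.
Approximate values (kJ/mol): Ga 29, Se 195, Bi 91.
So from highest to lowest: Se > Bi > Ga.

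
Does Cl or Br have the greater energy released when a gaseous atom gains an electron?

Cl

Atoms with high Z_eff and room in the valence shell (especially the halogens) have the most exothermic electron affinities.
All are in group 17, so electron affinity increases up the group.
So Cl has the greater energy released when a gaseous atom gains an electron (Cl > Br).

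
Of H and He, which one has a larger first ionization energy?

He

Across a period the outer electron is held more tightly (higher IE₁); down a group it sits in a higher shell, more shielded, and comes off more easily.
All lie in period 1, so first ionization energy increases left to right.
So He has the larger first ionization energy (He > H).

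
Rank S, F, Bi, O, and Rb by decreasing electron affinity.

F > S > O > Bi > Rb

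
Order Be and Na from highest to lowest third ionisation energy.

Consider each +2 ion: Be²⁺ is the bare [He] core; Na²⁺ is already 1 electron into the core.
All of these are removing an electron from a noble-gas core or deeper; the smaller core (lower principal quantum number) is held far more tightly, and within a period the higher nuclear charge binds the same core more tightly.
Tabulated IE_3 (kJ/mol): Be 14849, Na 6910.
Overall IE_3 order: Na < Be.

Be > Na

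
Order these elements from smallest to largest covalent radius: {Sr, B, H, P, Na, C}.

H, C, B, P, Na, Sr

Across a period the added protons contract the valence shell; down a group each new principal shell makes the atom larger.
Neither a single period nor a single group — weigh both effects.
C > H: period and group pull opposite ways; the down-group shift dominates (75 vs 32 pm).
B > C: both are in period 2; the period trend gives B the larger value.
P > B: the two effects oppose for this pair; the down-group effect wins (111 vs 85 pm).
Na > P: Na lies to the left of P in period 3, so the across-period effect alone puts Na larger.
Sr > Na: period and group pull opposite ways; the down-group shift dominates (185 vs 155 pm).
Approximate values (pm): H 32, B 85, C 75, Na 155, P 111, Sr 185.
So from smallest to largest: H < C < B < P < Na < Sr.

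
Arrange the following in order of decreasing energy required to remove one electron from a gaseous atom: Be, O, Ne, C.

Ne, O, C, Be

Be is in period 2, group 2; C is in period 2, group 14; O is in period 2, group 16; Ne is in period 2, group 18.
IE₁ increases left→right with effective nuclear charge and decreases top→bottom as the valence shell moves farther out.
All lie in period 2, so first ionization energy increases left to right.
So from highest to lowest: Ne > O > C > Be.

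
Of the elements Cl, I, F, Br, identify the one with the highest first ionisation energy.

F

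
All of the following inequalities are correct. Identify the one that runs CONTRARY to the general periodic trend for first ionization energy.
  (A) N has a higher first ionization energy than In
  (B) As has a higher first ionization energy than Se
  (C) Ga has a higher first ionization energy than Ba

(B)

The general trend: first ionization energy increases across a period and decreases down a group.
(A) N (period 2, group 15) vs In (period 5, group 13): the stated order agrees with the simple trend.
(B) As (period 4, group 15) vs Se (period 4, group 16): the stated order contradicts the simple trend.
(C) Ga (period 4, group 13) vs Ba (period 6, group 2): the stated order agrees with the simple trend.
The exception is (B): Se (4p⁴) ionizes more easily than half-filled As (4p³).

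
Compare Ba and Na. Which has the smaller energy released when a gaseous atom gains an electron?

Na is in period 3, group 1; Ba is in period 6, group 2.
Electron affinity generally becomes more exothermic across a period toward the halogens and less exothermic down a group.
Neither a single period nor a single group — weigh both effects.
Na > Ba: period and group pull opposite ways; the down-group shift dominates (53 vs 14 kJ/mol).
For reference (kJ/mol): Na 53, Ba 14.
So Ba has the smaller energy released when a gaseous atom gains an electron (Ba < Na).

Ba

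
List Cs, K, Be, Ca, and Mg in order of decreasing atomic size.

Be is in period 2, group 2; Mg is in period 3, group 2; K is in period 4, group 1; Ca is in period 4, group 2; Cs is in period 6, group 1.
Across a period the added protons contract the valence shell; down a group each new principal shell makes the atom larger.
These span different periods and groups, so the two trends combine.
Mg > Be: Mg sits below Be in group 2, so the down-group effect alone puts Mg larger.
Ca > Mg: Ca sits below Mg in group 2, so the down-group effect alone puts Ca larger.
K > Ca: both are in period 4; the period trend gives K the larger value.
Cs > K: Cs sits below K in group 1, so the down-group effect alone puts Cs larger.
For reference (pm): Be 102, Mg 139, K 196, Ca 171, Cs 232.
So from largest to smallest: Cs > K > Ca > Mg > Be.

Cs > K > Ca > Mg > Be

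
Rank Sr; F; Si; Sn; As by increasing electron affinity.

F is in period 2, group 17; Si is in period 3, group 14; As is in period 4, group 15; Sr is in period 5, group 2; Sn is in period 5, group 14.
Electron affinity generally becomes more exothermic across a period toward the halogens and less exothermic down a group.
These span different periods and groups, so the two trends combine.
As > Sr: both effects reinforce here, so As is clearly the higher of the two.
Sn > As: this pair runs against the simple trend — see the exception note.
Si > Sn: they share group 14; the group trend gives Si the larger value.
F > Si: relative to Si, both the across-period and down-group shifts push F's electron affinity up.
Note the exception: Sn has a higher electron affinity than As, contrary to the simple trend — adding an electron to As's half-filled np³ subshell costs electron-pairing energy.
For reference (kJ/mol): F 328, Si 134, As 78, Sr 5, Sn 107.
So from lowest to highest: Sr < As < Sn < Si < F.

Sr, As, Sn, Si, F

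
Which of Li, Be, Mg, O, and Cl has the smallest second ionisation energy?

IE_2 is the cost of taking one more electron from the +1 cation: Li⁺ is the bare [He] core; Be⁺ still has 1 valence electron; Mg⁺ still has 1 valence electron; O⁺ still has 5 valence electrons; Cl⁺ still has 6 valence electrons.
Breaking into a closed-shell core is much more expensive than removing a leftover valence electron — Li has the largest IE_2 here.
Valence configurations: Be⁺ [He]2s¹, Mg⁺ [Ne]3s¹, O⁺ [He]2s²2p³, Cl⁺ [Ne]3s²3p⁴.
Tabulated IE_2 (kJ/mol): Li 7298, Be 1757, Mg 1451, O 3388, Cl 2298.
Overall IE_2 order: Mg < Be < Cl < O < Li.

Mg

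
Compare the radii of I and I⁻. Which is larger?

I⁻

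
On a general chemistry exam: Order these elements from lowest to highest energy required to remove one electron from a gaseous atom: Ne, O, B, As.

B, As, O, Ne

B is in period 2, group 13; O is in period 2, group 16; Ne is in period 2, group 18; As is in period 4, group 15.
Removing the outermost electron gets harder across a period and easier down a group.
Neither a single period nor a single group — weigh both effects.
As > B: period and group pull opposite ways; the across-period shift dominates (947 vs 801 kJ/mol).
O > As: relative to As, both the across-period and down-group shifts push O's first ionization energy up.
Ne > O: Ne lies to the right of O in period 2, so the across-period effect alone puts Ne higher.
For reference (kJ/mol): B 801, O 1314, Ne 2081, As 947.
So from lowest to highest: B < As < O < Ne.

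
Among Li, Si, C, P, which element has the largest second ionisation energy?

After 1 electron has been removed, what remains? Li⁺ is the bare [He] core; Si⁺ still has 3 valence electrons; C⁺ still has 3 valence electrons; P⁺ still has 4 valence electrons.
Pulling an electron out of a noble-gas core costs far more than removing a remaining valence electron, so Li sits at the high end of IE_2.
Valence configurations: Si⁺ [Ne]3s²3p¹, C⁺ [He]2s²2p¹, P⁺ [Ne]3s²3p².
Tabulated IE_2 (kJ/mol): Li 7298, Si 1577, C 2353, P 1907.
Hence IE_2: Si < P < C < Li.

Li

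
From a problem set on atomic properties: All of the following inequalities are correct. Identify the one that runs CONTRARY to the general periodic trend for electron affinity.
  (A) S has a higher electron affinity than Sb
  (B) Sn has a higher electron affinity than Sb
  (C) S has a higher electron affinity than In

(B)

The general trend: electron affinity increases across a period and decreases down a group.
(A) S (period 3, group 16) vs Sb (period 5, group 15): the stated order agrees with the simple trend.
(B) Sn (period 5, group 14) vs Sb (period 5, group 15): the stated order contradicts the simple trend.
(C) S (period 3, group 16) vs In (period 5, group 13): the stated order agrees with the simple trend.
The exception is (B): adding an electron to Sb's half-filled 5p³ is unfavourable, so Sn has the more exothermic EA.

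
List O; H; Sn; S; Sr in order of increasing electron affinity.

H is in period 1, group 1; O is in period 2, group 16; S is in period 3, group 16; Sr is in period 5, group 2; Sn is in period 5, group 14.
Atoms with high Z_eff and room in the valence shell (especially the halogens) have the most exothermic electron affinities.
These span different periods and groups, so the two trends combine.
H > Sr: period and group pull opposite ways; the down-group shift dominates (73 vs 5 kJ/mol).
Sn > H: period and group pull opposite ways; the across-period shift dominates (107 vs 73 kJ/mol).
O > Sn: relative to Sn, both the across-period and down-group shifts push O's electron affinity up.
S > O: this pair runs against the simple trend — see the exception note.
Note the exception: S has a higher electron affinity than O, contrary to the simple trend — the compact 2p subshell of O repels the added electron more than S's larger 3p does.
Approximate values (kJ/mol): H 73, O 141, S 200, Sr 5, Sn 107.
So from lowest to highest: Sr < H < Sn < O < S.

Sr < H < Sn < O < S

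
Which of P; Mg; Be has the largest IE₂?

P

The second ionization energy removes an electron from the +1 ion. For each element: P⁺ still has 4 valence electrons; Mg⁺ still has 1 valence electron; Be⁺ still has 1 valence electron.
All are still removing valence electrons, so compare the +1 ions as you would atoms: IE_2 generally rises across a period (higher Z_eff) and falls down a group (larger shell), subject to the usual subshell exceptions.
Valence configurations: P⁺ [Ne]3s²3p², Mg⁺ [Ne]3s¹, Be⁺ [He]2s¹.
Approximate IE_2 values (kJ/mol): P 1907, Mg 1451, Be 1757.
Putting it together, IE_2: Mg < Be < P.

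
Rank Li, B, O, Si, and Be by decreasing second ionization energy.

IE_2 is the cost of taking one more electron from the +1 cation: Li⁺ is the bare [He] core; B⁺ still has 2 valence electrons; O⁺ still has 5 valence electrons; Si⁺ still has 3 valence electrons; Be⁺ still has 1 valence electron.
Pulling an electron out of a noble-gas core costs far more than removing a remaining valence electron, so Li sits at the high end of IE_2.
Valence configurations: B⁺ [He]2s², O⁺ [He]2s²2p³, Si⁺ [Ne]3s²3p¹, Be⁺ [He]2s¹.
Tabulated IE_2 (kJ/mol): Li 7298, B 2427, O 3388, Si 1577, Be 1757.
So the second ionization energies run Si < Be < B < O < Li.

Li, O, B, Be, Si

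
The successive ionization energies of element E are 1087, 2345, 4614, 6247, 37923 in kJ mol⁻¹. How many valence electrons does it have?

4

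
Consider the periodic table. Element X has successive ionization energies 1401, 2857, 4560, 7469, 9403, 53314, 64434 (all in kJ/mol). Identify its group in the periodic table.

Group 15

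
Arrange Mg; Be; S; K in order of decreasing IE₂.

K, S, Be, Mg

Consider each +1 ion: Mg⁺ still has 1 valence electron; Be⁺ still has 1 valence electron; S⁺ still has 5 valence electrons; K⁺ is the bare [Ar] core.
Core electrons are held far more tightly than valence electrons, so K tops the IE_2 order.
Valence configurations: Mg⁺ [Ne]3s¹, Be⁺ [He]2s¹, S⁺ [Ne]3s²3p³.
Tabulated IE_2 (kJ/mol): Mg 1451, Be 1757, S 2252, K 3052.
Overall IE_2 order: Mg < Be < S < K.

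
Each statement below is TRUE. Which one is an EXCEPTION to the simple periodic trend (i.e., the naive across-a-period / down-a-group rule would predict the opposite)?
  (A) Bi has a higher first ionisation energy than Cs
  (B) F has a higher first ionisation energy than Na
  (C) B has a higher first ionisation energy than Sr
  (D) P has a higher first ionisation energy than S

(D)

The general trend: first ionisation energy increases across a period and decreases down a group.
(A) Bi (period 6, group 15) vs Cs (period 6, group 1): the stated order agrees with the simple trend.
(B) F (period 2, group 17) vs Na (period 3, group 1): the stated order agrees with the simple trend.
(C) B (period 2, group 13) vs Sr (period 5, group 2): the stated order agrees with the simple trend.
(D) P (period 3, group 15) vs S (period 3, group 16): the stated order contradicts the simple trend.
The exception is (D): S (3p⁴) ionizes more easily than half-filled P (3p³) because the paired 3p electron in S is pushed out by e⁻–e⁻ repulsion.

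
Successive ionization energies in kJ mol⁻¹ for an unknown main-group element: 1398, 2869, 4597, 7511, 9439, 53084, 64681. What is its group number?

Look for the largest jump between consecutive ionization energies: IE6/IE5 ≈ 5.6, far larger than any earlier ratio.
That jump marks the point where a core electron is being removed. So the atom has 5 valence electrons.
A main-group element with 5 valence electrons is in group 15.

Group 15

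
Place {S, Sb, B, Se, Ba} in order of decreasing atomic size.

Ba > Sb > Se > S > B

B is in period 2, group 13; S is in period 3, group 16; Se is in period 4, group 16; Sb is in period 5, group 15; Ba is in period 6, group 2.
Atomic radius shrinks across a period as nuclear charge pulls the same shell inward, and grows down a group as new shells are added.
These span different periods and groups, so the two trends combine.
S > B: period and group pull opposite ways; the down-group shift dominates (103 vs 85 pm).
Se > S: they share group 16; the group trend gives Se the larger value.
Sb > Se: both effects reinforce here, so Sb is clearly the larger of the two.
Ba > Sb: both effects reinforce here, so Ba is clearly the larger of the two.
Tabulated atomic radius (pm): B 85, S 103, Se 116, Sb 140, Ba 196.
So from largest to smallest: Ba > Sb > Se > S > B.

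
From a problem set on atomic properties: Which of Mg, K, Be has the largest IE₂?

After 1 electron has been removed, what remains? Mg⁺ still has 1 valence electron; K⁺ is the bare [Ar] core; Be⁺ still has 1 valence electron.
Breaking into a closed-shell core is much more expensive than removing a leftover valence electron — K has the largest IE_2 here.
Valence configurations: Mg⁺ [Ne]3s¹, Be⁺ [He]2s¹.
Approximate IE_2 values (kJ/mol): Mg 1451, K 3052, Be 1757.
Putting it together, IE_2: Mg < Be < K.

K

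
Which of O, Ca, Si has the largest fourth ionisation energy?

IE_4 is the cost of taking one more electron from the +3 cation: O³⁺ still has 3 valence electrons; Ca³⁺ is already 1 electron into the core; Si³⁺ still has 1 valence electron.
Usually core removal costs more than valence removal, but here the competition is close: a tightly held n=2 valence electron can cost more to remove than an n=3 core electron, so the actual values have to decide it.
Valence configurations: O³⁺ [He]2s²2p¹, Si³⁺ [Ne]3s¹.
Tabulated IE_4 (kJ/mol): O 7469, Ca 6491, Si 4356.
Hence IE_4: Si < Ca < O.

O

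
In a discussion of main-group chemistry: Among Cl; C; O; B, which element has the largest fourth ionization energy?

B

After 3 electrons have been removed, what remains? Cl³⁺ still has 4 valence electrons; C³⁺ still has 1 valence electron; O³⁺ still has 3 valence electrons; B³⁺ is the bare [He] core.
Pulling an electron out of a noble-gas core costs far more than removing a remaining valence electron, so B sits at the high end of IE_4.
Valence configurations: Cl³⁺ [Ne]3s²3p², C³⁺ [He]2s¹, O³⁺ [He]2s²2p¹.
The numbers (kJ/mol): Cl 5159, C 6223, O 7469, B 25026.
Overall IE_4 order: Cl < C < O < B.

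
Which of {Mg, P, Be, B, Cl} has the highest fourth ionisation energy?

Consider each +3 ion: Mg³⁺ is already 1 electron into the core; P³⁺ still has 2 valence electrons; Be³⁺ is already 1 electron into the core; B³⁺ is the bare [He] core; Cl³⁺ still has 4 valence electrons.
Core electrons are held far more tightly than valence electrons, so Mg, Be and B top the IE_4 order.
Valence configurations: P³⁺ [Ne]3s², Cl³⁺ [Ne]3s²3p².
The numbers (kJ/mol): Mg 10543, P 4964, Be 21007, B 25026, Cl 5159.
So the fourth ionization energies run P < Cl < Mg < Be < B.

B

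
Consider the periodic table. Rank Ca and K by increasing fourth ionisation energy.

K, Ca

The fourth ionization energy removes an electron from the +3 ion. For each element: Ca³⁺ is already 1 electron into the core; K³⁺ is already 2 electrons into the core.
All of these are removing an electron from a noble-gas core or deeper; the smaller core (lower principal quantum number) is held far more tightly, and within a period the higher nuclear charge binds the same core more tightly.
Tabulated IE_4 (kJ/mol): Ca 6491, K 5877.
Hence IE_4: K < Ca.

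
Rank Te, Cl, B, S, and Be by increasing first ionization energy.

Be is in period 2, group 2; B is in period 2, group 13; S is in period 3, group 16; Cl is in period 3, group 17; Te is in period 5, group 16.
Removing the outermost electron gets harder across a period and easier down a group.
These span different periods and groups, so the two trends combine.
Te > B: period and group pull opposite ways; the across-period shift dominates (869 vs 801 kJ/mol).
Be > Te: the two effects oppose for this pair; the down-group effect wins (900 vs 869 kJ/mol).
S > Be: period and group pull opposite ways; the across-period shift dominates (1000 vs 900 kJ/mol).
Cl > S: both are in period 3; the period trend gives Cl the larger value.
Note the exception: Be has a higher first ionization energy than B, contrary to the simple trend — removing B's lone 2p electron is easier than breaking Be's filled 2s².
Tabulated first ionization energy (kJ/mol): Be 900, B 801, S 1000, Cl 1251, Te 869.
So from lowest to highest: B < Te < Be < S < Cl.

B < Te < Be < S < Cl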